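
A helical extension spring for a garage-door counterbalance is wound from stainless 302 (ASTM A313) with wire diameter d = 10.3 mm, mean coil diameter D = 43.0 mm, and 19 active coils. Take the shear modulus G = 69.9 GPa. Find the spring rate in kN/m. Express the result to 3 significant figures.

65.1 kN/m

k = Gd⁴/(8D³N_a) = (69.9×10³ × 10.3⁴) / (8 × 43.0³ × 19)
  = 7.86731e+08 / 1.20851e+07 = 65.099 N/mm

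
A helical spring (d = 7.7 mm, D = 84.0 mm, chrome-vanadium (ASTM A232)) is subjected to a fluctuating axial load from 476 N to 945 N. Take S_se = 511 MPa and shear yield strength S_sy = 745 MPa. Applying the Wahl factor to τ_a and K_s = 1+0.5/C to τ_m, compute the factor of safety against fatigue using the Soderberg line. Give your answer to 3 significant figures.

1.41

C = D/d = 84.0/7.7 = 10.9091; K_W = (4C−1)/(4C−4)+0.615/C = 1.1321; K_s = 1+0.5/C = 1.0458
F_a = (F_max−F_min)/2 = 234.5 N; F_m = (F_max+F_min)/2 = 710.5 N
τ_a = K_W·8F_aD/(πd³) = 1.1321 × 109.87 = 124.38 MPa
τ_m = K_s·8F_mD/(πd³) = 1.0458 × 332.9 = 348.16 MPa
Soderberg: 1/n_f = τ_a/S_se + τ_m/S_sy = 124.38/511 + 348.16/745 = 0.24341 + 0.46732 = 0.71073
n_f = 1/0.71073 = 1.407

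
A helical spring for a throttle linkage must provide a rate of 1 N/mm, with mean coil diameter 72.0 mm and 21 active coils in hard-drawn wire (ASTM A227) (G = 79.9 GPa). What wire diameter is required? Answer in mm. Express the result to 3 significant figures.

5.29 mm

d = (8D³N_a·k / G)^(1/4) = (8·72.0³·21·1 / (79.9×10³))^0.25
  = (784.8)^0.25 = 5.2929 mm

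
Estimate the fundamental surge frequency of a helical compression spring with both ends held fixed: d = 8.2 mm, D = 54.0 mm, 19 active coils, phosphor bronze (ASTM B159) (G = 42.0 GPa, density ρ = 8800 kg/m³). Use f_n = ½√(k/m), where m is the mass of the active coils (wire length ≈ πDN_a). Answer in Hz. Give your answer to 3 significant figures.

36.4 Hz

k = Gd⁴/(8D³N_a) = (42.0×10³)(8.2⁴)/(8·54.0³·19) = 7.9338 N/mm = 7933.8 N/m
Wire length L = πDN_a = π·54.0·19 = 3223.3 mm
m = ρ·(πd²/4)·L = 8800 × 52.81×10⁻⁶ m² × 3.2233 m = 1.498 kg
f_n = ½√(k/m) = 0.5·√(7933.8/1.498) = 0.5·√(5296.4) = 36.388 Hz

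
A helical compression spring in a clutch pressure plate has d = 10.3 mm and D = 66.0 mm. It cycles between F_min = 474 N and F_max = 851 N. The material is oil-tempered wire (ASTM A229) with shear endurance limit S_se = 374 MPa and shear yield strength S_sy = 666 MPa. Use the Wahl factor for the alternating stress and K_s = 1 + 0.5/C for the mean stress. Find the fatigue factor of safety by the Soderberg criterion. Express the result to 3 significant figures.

C = D/d = 66.0/10.3 = 6.4078; K_W = (4C−1)/(4C−4)+0.615/C = 1.2347; K_s = 1+0.5/C = 1.0780
F_a = (F_max−F_min)/2 = 188.5 N; F_m = (F_max+F_min)/2 = 662.5 N
τ_a = K_W·8F_aD/(πd³) = 1.2347 × 28.992 = 35.796 MPa
τ_m = K_s·8F_mD/(πd³) = 1.0780 × 101.9 = 109.85 MPa
Soderberg: 1/n_f = τ_a/S_se + τ_m/S_sy = 35.796/374 + 109.85/666 = 0.09571 + 0.16494 = 0.26065
n_f = 1/0.26065 = 3.837

3.84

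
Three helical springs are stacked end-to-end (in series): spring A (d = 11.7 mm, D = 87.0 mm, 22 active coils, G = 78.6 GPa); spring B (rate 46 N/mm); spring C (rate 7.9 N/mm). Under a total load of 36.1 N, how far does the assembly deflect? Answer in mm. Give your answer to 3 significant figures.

8.20 mm

k_A = Gd⁴/(8D³N_a) = (78.6×10³)(11.7⁴)/(8·87.0³·22) = 12.709 N/mm
Series: 1/k_eq = 1/12.709 + 1/46 + 1/7.9 = 0.22701; k_eq = 4.4051 N/mm
δ = F/k_eq = 36.1/4.4051 = 8.195 mm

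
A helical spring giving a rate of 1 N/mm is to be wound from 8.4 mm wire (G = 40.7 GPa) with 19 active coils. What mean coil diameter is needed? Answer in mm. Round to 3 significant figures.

D = (Gd⁴/(8N_a·k))^(1/3) = (40.7×10³·8.4⁴/(8·19·1))^(1/3)
  = (1.33312e+06)^(1/3) = 110.0583 mm

110 mm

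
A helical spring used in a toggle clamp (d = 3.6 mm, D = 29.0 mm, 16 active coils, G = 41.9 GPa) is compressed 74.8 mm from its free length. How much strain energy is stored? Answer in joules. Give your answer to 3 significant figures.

k = Gd⁴/(8D³N_a) = (41.9×10³)(3.6⁴)/(8·29.0³·16) = 2.2543 N/mm
U = ½kδ² = 0.5 × 2.2543 × 74.8² = 6306.6 N·mm = 6.3066 J

6.31 J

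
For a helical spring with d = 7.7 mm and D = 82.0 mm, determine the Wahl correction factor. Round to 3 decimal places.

C = D/d = 82.0/7.7 = 10.6494
K_W = (4C−1)/(4C−4) + 0.615/C = 41.597/38.597 + 0.0577 = 1.1355

1.135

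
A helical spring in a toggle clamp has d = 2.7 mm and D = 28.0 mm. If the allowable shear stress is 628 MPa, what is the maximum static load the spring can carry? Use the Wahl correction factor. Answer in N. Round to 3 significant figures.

152 N

C = D/d = 28.0/2.7 = 10.3704
K_W = (4C−1)/(4C−4) + 0.615/C = 40.481/37.481 + 0.0593 = 1.1393
τ_max = K·8FD/(πd³) → F_max = τ_allow·πd³/(8DK)
F_max = 628·π·2.7³/(8·28.0·1.1393) = 38833/255.21 = 152.16 N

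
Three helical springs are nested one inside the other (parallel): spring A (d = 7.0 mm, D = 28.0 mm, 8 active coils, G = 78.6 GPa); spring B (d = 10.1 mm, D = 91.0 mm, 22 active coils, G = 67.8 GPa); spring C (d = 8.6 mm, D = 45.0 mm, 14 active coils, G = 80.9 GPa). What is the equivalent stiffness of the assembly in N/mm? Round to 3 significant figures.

k_A = Gd⁴/(8D³N_a) = (78.6×10³)(7.0⁴)/(8·28.0³·8) = 134.33 N/mm
k_B = Gd⁴/(8D³N_a) = (67.8×10³)(10.1⁴)/(8·91.0³·22) = 5.3196 N/mm
k_C = Gd⁴/(8D³N_a) = (80.9×10³)(8.6⁴)/(8·45.0³·14) = 43.36 N/mm
Parallel: k_eq = 134.33 + 5.3196 + 43.36 = 183.01 N/mm

183 N/mm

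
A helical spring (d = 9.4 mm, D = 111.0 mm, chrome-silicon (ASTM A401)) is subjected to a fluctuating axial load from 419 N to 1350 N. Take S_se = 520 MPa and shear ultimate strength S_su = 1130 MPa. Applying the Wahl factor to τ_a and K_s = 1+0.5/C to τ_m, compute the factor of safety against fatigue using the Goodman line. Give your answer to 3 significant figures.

1.61

C = D/d = 111.0/9.4 = 11.8085; K_W = (4C−1)/(4C−4)+0.615/C = 1.1215; K_s = 1+0.5/C = 1.0423
F_a = (F_max−F_min)/2 = 465.5 N; F_m = (F_max+F_min)/2 = 884.5 N
τ_a = K_W·8F_aD/(πd³) = 1.1215 × 158.42 = 177.66 MPa
τ_m = K_s·8F_mD/(πd³) = 1.0423 × 301.01 = 313.75 MPa
Goodman: 1/n_f = τ_a/S_se + τ_m/S_su = 177.66/520 + 313.75/1130 = 0.34165 + 0.27766 = 0.61931
n_f = 1/0.61931 = 1.615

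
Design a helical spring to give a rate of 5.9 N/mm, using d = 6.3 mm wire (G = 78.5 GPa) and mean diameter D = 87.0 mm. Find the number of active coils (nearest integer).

N_a = Gd⁴/(8D³k) = (78.5×10³ × 6.3⁴)/(8 × 87.0³ × 5.9)
    = 1.23661e+08 / 3.10813e+07 = 3.979 → 4 coils

4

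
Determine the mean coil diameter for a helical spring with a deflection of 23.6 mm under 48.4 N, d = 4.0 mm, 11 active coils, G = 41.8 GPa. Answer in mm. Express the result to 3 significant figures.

39.0 mm

Required rate k = F/δ = 48.4/23.6 = 2.0508 N/mm
D = (Gd⁴/(8N_a·k))^(1/3) = (41.8×10³·4.0⁴/(8·11·2.0508))^(1/3)
  = (59292.6)^(1/3) = 38.9942 mm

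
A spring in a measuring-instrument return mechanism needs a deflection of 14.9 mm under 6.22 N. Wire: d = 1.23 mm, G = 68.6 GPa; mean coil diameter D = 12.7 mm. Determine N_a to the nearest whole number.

23

Required rate k = F/δ = 6.22/14.9 = 0.41745 N/mm
N_a = Gd⁴/(8D³k) = (68.6×10³ × 1.23⁴)/(8 × 12.7³ × 0.41745)
    = 157016 / 6840.77 = 22.95 → 23 coils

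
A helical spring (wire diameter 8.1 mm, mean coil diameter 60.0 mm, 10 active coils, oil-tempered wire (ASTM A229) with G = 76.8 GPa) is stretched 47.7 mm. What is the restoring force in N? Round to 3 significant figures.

913 N

k = Gd⁴/(8D³N_a) = (76.8×10³)(8.1⁴)/(8·60.0³·10) = 19.132 N/mm
F = k·δ = 19.132 × 47.7 = 912.59 N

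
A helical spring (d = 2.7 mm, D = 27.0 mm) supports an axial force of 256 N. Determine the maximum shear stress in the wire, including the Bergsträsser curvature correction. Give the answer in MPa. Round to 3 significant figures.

1020 MPa

Spring index C = D/d = 27.0/2.7 = 10.0000
K_B = (4C+2)/(4C−3) = 42.000/37.000 = 1.1351
τ₀ = 8FD/(πd³) = 8·256·27.0/(π·2.7³) = 55296/61.836 = 894.24 MPa
τ_max = K·τ₀ = 1.1351 × 894.24 = 1015.1 MPa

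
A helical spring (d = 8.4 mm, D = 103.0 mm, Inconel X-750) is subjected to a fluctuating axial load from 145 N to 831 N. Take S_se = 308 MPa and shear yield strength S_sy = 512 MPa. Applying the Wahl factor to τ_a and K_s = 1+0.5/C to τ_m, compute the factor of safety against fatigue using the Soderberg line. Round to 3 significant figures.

1.01

C = D/d = 103.0/8.4 = 12.2619; K_W = (4C−1)/(4C−4)+0.615/C = 1.1168; K_s = 1+0.5/C = 1.0408
F_a = (F_max−F_min)/2 = 343 N; F_m = (F_max+F_min)/2 = 488 N
τ_a = K_W·8F_aD/(πd³) = 1.1168 × 151.79 = 169.51 MPa
τ_m = K_s·8F_mD/(πd³) = 1.0408 × 215.95 = 224.76 MPa
Soderberg: 1/n_f = τ_a/S_se + τ_m/S_sy = 169.51/308 + 224.76/512 = 0.55035 + 0.43898 = 0.98933
n_f = 1/0.98933 = 1.011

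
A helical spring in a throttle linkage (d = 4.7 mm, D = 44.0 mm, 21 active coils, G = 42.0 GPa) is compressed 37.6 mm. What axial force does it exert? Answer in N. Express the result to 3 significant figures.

53.8 N

k = Gd⁴/(8D³N_a) = (42.0×10³)(4.7⁴)/(8·44.0³·21) = 1.4321 N/mm
F = k·δ = 1.4321 × 37.6 = 53.847 N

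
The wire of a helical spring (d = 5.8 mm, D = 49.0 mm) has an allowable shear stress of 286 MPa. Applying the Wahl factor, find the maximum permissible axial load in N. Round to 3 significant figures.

C = D/d = 49.0/5.8 = 8.4483
K_W = (4C−1)/(4C−4) + 0.615/C = 32.793/29.793 + 0.0728 = 1.1735
τ_max = K·8FD/(πd³) → F_max = τ_allow·πd³/(8DK)
F_max = 286·π·5.8³/(8·49.0·1.1735) = 1.7531e+05/460.01 = 381.1 N

381 N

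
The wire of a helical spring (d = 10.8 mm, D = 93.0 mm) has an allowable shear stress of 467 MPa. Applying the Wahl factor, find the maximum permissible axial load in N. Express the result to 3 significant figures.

2120 N

C = D/d = 93.0/10.8 = 8.6111
K_W = (4C−1)/(4C−4) + 0.615/C = 33.444/30.444 + 0.0714 = 1.1700
τ_max = K·8FD/(πd³) → F_max = τ_allow·πd³/(8DK)
F_max = 467·π·10.8³/(8·93.0·1.1700) = 1.8482e+06/870.45 = 2123.2 N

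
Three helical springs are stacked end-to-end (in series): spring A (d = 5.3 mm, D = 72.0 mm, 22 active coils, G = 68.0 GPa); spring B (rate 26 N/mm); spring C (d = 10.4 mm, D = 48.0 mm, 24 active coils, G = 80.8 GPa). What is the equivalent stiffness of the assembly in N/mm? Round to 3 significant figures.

0.778 N/mm

k_A = Gd⁴/(8D³N_a) = (68.0×10³)(5.3⁴)/(8·72.0³·22) = 0.81677 N/mm
k_C = Gd⁴/(8D³N_a) = (80.8×10³)(10.4⁴)/(8·48.0³·24) = 44.516 N/mm
Series: 1/k_eq = 1/0.81677 + 1/26 + 1/44.516 = 1.2853; k_eq = 0.77806 N/mm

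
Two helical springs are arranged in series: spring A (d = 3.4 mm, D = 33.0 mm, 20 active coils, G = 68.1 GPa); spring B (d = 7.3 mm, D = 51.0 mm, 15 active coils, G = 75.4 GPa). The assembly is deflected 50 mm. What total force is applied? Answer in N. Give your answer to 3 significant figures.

k_A = Gd⁴/(8D³N_a) = (68.1×10³)(3.4⁴)/(8·33.0³·20) = 1.5827 N/mm
k_B = Gd⁴/(8D³N_a) = (75.4×10³)(7.3⁴)/(8·51.0³·15) = 13.452 N/mm
Series: 1/k_eq = 1/1.5827 + 1/13.452 = 0.70617; k_eq = 1.4161 N/mm
F = k_eq·δ = 1.4161·50 = 70.805 N

70.8 N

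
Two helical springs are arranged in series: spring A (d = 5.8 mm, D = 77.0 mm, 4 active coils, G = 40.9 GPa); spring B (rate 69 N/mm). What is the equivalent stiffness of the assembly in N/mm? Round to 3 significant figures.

k_A = Gd⁴/(8D³N_a) = (40.9×10³)(5.8⁴)/(8·77.0³·4) = 3.1682 N/mm
Series: 1/k_eq = 1/3.1682 + 1/69 = 0.33013; k_eq = 3.0291 N/mm

3.03 N/mm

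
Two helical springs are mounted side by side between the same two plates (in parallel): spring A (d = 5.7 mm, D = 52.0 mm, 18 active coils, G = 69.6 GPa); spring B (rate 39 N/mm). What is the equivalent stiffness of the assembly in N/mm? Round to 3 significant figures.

k_A = Gd⁴/(8D³N_a) = (69.6×10³)(5.7⁴)/(8·52.0³·18) = 3.6286 N/mm
Parallel: k_eq = 3.6286 + 39 = 42.629 N/mm

42.6 N/mm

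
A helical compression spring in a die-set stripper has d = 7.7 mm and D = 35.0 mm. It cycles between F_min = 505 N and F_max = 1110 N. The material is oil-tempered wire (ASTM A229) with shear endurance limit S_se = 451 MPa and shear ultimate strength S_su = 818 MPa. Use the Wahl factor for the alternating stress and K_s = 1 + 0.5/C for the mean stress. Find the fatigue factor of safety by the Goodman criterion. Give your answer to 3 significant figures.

C = D/d = 35.0/7.7 = 4.5455; K_W = (4C−1)/(4C−4)+0.615/C = 1.3468; K_s = 1+0.5/C = 1.1100
F_a = (F_max−F_min)/2 = 302.5 N; F_m = (F_max+F_min)/2 = 807.5 N
τ_a = K_W·8F_aD/(πd³) = 1.3468 × 59.056 = 79.538 MPa
τ_m = K_s·8F_mD/(πd³) = 1.1100 × 157.64 = 174.99 MPa
Goodman: 1/n_f = τ_a/S_se + τ_m/S_su = 79.538/451 + 174.99/818 = 0.17636 + 0.21392 = 0.39028
n_f = 1/0.39028 = 2.562

2.56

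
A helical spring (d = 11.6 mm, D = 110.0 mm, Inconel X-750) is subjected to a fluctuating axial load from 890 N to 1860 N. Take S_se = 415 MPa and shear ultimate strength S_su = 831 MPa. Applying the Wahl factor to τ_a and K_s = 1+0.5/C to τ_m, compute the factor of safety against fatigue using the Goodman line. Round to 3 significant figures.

C = D/d = 110.0/11.6 = 9.4828; K_W = (4C−1)/(4C−4)+0.615/C = 1.1533; K_s = 1+0.5/C = 1.0527
F_a = (F_max−F_min)/2 = 485 N; F_m = (F_max+F_min)/2 = 1375 N
τ_a = K_W·8F_aD/(πd³) = 1.1533 × 87.036 = 100.38 MPa
τ_m = K_s·8F_mD/(πd³) = 1.0527 × 246.75 = 259.76 MPa
Goodman: 1/n_f = τ_a/S_se + τ_m/S_su = 100.38/415 + 259.76/831 = 0.24187 + 0.31259 = 0.55446
n_f = 1/0.55446 = 1.804

1.80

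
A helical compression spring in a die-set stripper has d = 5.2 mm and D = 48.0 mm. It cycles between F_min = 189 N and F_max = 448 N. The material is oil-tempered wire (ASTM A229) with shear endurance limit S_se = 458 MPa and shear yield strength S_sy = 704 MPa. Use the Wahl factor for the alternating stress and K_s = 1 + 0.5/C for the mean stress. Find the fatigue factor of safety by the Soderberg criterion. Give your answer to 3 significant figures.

1.43

C = D/d = 48.0/5.2 = 9.2308; K_W = (4C−1)/(4C−4)+0.615/C = 1.1577; K_s = 1+0.5/C = 1.0542
F_a = (F_max−F_min)/2 = 129.5 N; F_m = (F_max+F_min)/2 = 318.5 N
τ_a = K_W·8F_aD/(πd³) = 1.1577 × 112.57 = 130.33 MPa
τ_m = K_s·8F_mD/(πd³) = 1.0542 × 276.87 = 291.87 MPa
Soderberg: 1/n_f = τ_a/S_se + τ_m/S_sy = 130.33/458 + 291.87/704 = 0.28457 + 0.41459 = 0.69916
n_f = 1/0.69916 = 1.43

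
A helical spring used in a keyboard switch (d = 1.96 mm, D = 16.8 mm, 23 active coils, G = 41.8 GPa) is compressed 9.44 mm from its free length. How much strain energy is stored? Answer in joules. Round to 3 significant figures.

0.0315 J

k = Gd⁴/(8D³N_a) = (41.8×10³)(1.96⁴)/(8·16.8³·23) = 0.70706 N/mm
U = ½kδ² = 0.5 × 0.70706 × 9.44² = 31.504 N·mm = 0.031504 J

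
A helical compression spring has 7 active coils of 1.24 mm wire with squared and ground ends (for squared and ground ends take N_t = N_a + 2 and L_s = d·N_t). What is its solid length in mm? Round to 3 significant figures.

11.2 mm

squared and ground ends: N_t = N_a + 2 = 7 + 2 = 9
L_s = d·N_t = 1.24 × 9 = 11.16 mm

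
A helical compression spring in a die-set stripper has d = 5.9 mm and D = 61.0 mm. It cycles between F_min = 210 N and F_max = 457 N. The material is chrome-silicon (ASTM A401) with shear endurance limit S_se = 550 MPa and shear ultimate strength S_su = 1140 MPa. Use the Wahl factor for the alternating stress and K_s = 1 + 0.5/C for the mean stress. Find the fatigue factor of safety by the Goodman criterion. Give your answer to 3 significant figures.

C = D/d = 61.0/5.9 = 10.3390; K_W = (4C−1)/(4C−4)+0.615/C = 1.1398; K_s = 1+0.5/C = 1.0484
F_a = (F_max−F_min)/2 = 123.5 N; F_m = (F_max+F_min)/2 = 333.5 N
τ_a = K_W·8F_aD/(πd³) = 1.1398 × 93.407 = 106.46 MPa
τ_m = K_s·8F_mD/(πd³) = 1.0484 × 252.24 = 264.44 MPa
Goodman: 1/n_f = τ_a/S_se + τ_m/S_su = 106.46/550 + 264.44/1140 = 0.19357 + 0.23196 = 0.42553
n_f = 1/0.42553 = 2.35

2.35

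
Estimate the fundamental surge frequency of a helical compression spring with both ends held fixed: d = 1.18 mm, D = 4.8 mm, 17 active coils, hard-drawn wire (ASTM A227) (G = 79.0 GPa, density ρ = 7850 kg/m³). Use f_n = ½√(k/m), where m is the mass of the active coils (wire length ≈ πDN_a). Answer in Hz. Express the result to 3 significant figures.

1080 Hz

k = Gd⁴/(8D³N_a) = (79.0×10³)(1.18⁴)/(8·4.8³·17) = 10.183 N/mm = 10183 N/m
Wire length L = πDN_a = π·4.8·17 = 256.35 mm
m = ρ·(πd²/4)·L = 7850 × 1.0936×10⁻⁶ m² × 0.25635 m = 0.0022007 kg
f_n = ½√(k/m) = 0.5·√(10183/0.0022007) = 0.5·√(4.6273e+06) = 1075.6 Hz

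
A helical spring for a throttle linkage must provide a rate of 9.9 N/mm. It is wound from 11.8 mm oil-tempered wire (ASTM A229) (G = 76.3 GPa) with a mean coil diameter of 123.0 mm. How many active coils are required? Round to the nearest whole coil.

10

N_a = Gd⁴/(8D³k) = (76.3×10³ × 11.8⁴)/(8 × 123.0³ × 9.9)
    = 1.47929e+09 / 1.47381e+08 = 10.04 → 10 coils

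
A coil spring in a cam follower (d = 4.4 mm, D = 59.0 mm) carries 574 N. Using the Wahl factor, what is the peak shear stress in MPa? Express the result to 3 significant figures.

Spring index C = D/d = 59.0/4.4 = 13.4091
K_W = (4C−1)/(4C−4) + 0.615/C = 52.636/49.636 + 0.0459 = 1.1063
τ₀ = 8FD/(πd³) = 8·574·59.0/(π·4.4³) = 270928/267.61 = 1012.4 MPa
τ_max = K·τ₀ = 1.1063 × 1012.4 = 1120 MPa

1120 MPa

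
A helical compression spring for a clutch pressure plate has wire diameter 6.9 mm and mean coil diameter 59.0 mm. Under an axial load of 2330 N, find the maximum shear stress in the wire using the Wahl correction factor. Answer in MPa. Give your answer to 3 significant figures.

Spring index C = D/d = 59.0/6.9 = 8.5507
K_W = (4C−1)/(4C−4) + 0.615/C = 33.203/30.203 + 0.0719 = 1.1713
τ₀ = 8FD/(πd³) = 8·2330·59.0/(π·6.9³) = 1.09976e+06/1032 = 1065.6 MPa
τ_max = K·τ₀ = 1.1713 × 1065.6 = 1248.1 MPa

1250 MPa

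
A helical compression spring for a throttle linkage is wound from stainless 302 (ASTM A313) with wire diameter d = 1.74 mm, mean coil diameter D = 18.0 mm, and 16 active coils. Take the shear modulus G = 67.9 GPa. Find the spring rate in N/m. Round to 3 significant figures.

834 N/m

k = Gd⁴/(8D³N_a) = (67.9×10³ × 1.74⁴) / (8 × 18.0³ × 16)
  = 622396 / 746496 = 0.83376 N/mm = 833.76 N/m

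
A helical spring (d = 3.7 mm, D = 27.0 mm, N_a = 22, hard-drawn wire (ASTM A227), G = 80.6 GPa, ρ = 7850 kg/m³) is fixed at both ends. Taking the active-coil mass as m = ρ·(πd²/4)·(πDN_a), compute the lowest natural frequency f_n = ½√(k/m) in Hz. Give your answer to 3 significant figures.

k = Gd⁴/(8D³N_a) = (80.6×10³)(3.7⁴)/(8·27.0³·22) = 4.3605 N/mm = 4360.5 N/m
Wire length L = πDN_a = π·27.0·22 = 1866.1 mm
m = ρ·(πd²/4)·L = 7850 × 10.752×10⁻⁶ m² × 1.8661 m = 0.15751 kg
f_n = ½√(k/m) = 0.5·√(4360.5/0.15751) = 0.5·√(27685) = 83.193 Hz

83.2 Hz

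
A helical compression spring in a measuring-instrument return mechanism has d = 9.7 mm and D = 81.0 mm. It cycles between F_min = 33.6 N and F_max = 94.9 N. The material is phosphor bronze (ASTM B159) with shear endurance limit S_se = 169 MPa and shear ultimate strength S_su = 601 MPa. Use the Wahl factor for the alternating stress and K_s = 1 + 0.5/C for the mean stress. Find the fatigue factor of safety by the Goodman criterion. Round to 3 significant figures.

C = D/d = 81.0/9.7 = 8.3505; K_W = (4C−1)/(4C−4)+0.615/C = 1.1757; K_s = 1+0.5/C = 1.0599
F_a = (F_max−F_min)/2 = 30.65 N; F_m = (F_max+F_min)/2 = 64.25 N
τ_a = K_W·8F_aD/(πd³) = 1.1757 × 6.9269 = 8.1439 MPa
τ_m = K_s·8F_mD/(πd³) = 1.0599 × 14.521 = 15.39 MPa
Goodman: 1/n_f = τ_a/S_se + τ_m/S_su = 8.1439/169 + 15.39/601 = 0.04819 + 0.02561 = 0.073796
n_f = 1/0.073796 = 13.55

13.6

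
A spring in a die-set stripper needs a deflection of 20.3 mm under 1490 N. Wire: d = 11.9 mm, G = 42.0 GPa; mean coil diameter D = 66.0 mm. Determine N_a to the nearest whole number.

5

Required rate k = F/δ = 1490/20.3 = 73.399 N/mm
N_a = Gd⁴/(8D³k) = (42.0×10³ × 11.9⁴)/(8 × 66.0³ × 73.399)
    = 8.42242e+08 / 1.68815e+08 = 4.989 → 5 coils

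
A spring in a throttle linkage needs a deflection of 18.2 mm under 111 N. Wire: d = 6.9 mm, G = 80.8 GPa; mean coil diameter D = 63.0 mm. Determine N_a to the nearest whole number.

15

Required rate k = F/δ = 111/18.2 = 6.0989 N/mm
N_a = Gd⁴/(8D³k) = (80.8×10³ × 6.9⁴)/(8 × 63.0³ × 6.0989)
    = 1.8315e+08 / 1.22001e+07 = 15.01 → 15 coils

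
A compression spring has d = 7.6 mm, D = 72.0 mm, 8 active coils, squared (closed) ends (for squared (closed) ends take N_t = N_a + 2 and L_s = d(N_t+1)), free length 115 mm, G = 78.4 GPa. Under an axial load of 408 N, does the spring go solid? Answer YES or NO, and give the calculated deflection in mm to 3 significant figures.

YES, δ = 37.3 mm

k = Gd⁴/(8D³N_a) = (78.4×10³)(7.6⁴)/(8·72.0³·8) = 10.949 N/mm
N_t = 10; L_s = 7.6·11 = 83.6 mm; δ_solid = L₀ − L_s = 115 − 83.6 = 31.4 mm
δ = F/k = 408/10.949 = 37.262 mm
δ ≥ δ_solid → spring goes solid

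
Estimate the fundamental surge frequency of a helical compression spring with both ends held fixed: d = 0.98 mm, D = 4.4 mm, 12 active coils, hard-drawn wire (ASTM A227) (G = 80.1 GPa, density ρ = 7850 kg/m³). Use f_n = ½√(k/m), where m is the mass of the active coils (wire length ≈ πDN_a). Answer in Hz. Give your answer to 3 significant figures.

k = Gd⁴/(8D³N_a) = (80.1×10³)(0.98⁴)/(8·4.4³·12) = 9.0346 N/mm = 9034.6 N/m
Wire length L = πDN_a = π·4.4·12 = 165.88 mm
m = ρ·(πd²/4)·L = 7850 × 0.7543×10⁻⁶ m² × 0.16588 m = 0.00098219 kg
f_n = ½√(k/m) = 0.5·√(9034.6/0.00098219) = 0.5·√(9.1984e+06) = 1516.4 Hz

1520 Hz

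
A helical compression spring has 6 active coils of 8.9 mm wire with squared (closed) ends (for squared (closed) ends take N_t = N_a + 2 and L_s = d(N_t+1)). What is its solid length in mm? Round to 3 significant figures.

squared (closed) ends: N_t = N_a + 2 = 6 + 2 = 8
L_s = d·(N_t+1) = 8.9 × 9 = 80.1 mm

80.1 mm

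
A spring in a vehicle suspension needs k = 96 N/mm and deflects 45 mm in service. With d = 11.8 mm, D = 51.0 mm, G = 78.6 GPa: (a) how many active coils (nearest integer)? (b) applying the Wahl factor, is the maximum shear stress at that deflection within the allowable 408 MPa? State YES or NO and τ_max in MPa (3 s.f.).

N_a = Gd⁴/(8D³k) = (78.6×10³)(11.8⁴)/(8·51.0³·96) = 14.96 → N_a = 15
Actual rate k = Gd⁴/(8D³·15) = 95.732 N/mm
Working load F = kδ = 95.732·45 = 4308 N
C = 51.0/11.8 = 4.3220; K_W = (4C−1)/(4C−4)+0.615/C = 1.3681
τ_max = K_W·8FD/(πd³) = 1.3681·340.51 = 465.84 MPa
τ_max > 408 MPa → exceeds allowable

(a) 15 coils; (b) NO, τ_max = 466 MPa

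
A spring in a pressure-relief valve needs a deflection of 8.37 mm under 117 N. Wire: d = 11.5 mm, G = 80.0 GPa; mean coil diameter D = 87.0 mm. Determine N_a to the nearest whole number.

19

Required rate k = F/δ = 117/8.37 = 13.978 N/mm
N_a = Gd⁴/(8D³k) = (80.0×10³ × 11.5⁴)/(8 × 87.0³ × 13.978)
    = 1.3992e+09 / 7.3639e+07 = 19 → 19 coils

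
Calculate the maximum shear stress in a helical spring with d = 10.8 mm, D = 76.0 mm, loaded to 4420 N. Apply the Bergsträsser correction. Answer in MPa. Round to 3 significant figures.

Spring index C = D/d = 76.0/10.8 = 7.0370
K_B = (4C+2)/(4C−3) = 30.148/25.148 = 1.1988
τ₀ = 8FD/(πd³) = 8·4420·76.0/(π·10.8³) = 2.68736e+06/3957.5 = 679.05 MPa
τ_max = K·τ₀ = 1.1988 × 679.05 = 814.07 MPa

814 MPa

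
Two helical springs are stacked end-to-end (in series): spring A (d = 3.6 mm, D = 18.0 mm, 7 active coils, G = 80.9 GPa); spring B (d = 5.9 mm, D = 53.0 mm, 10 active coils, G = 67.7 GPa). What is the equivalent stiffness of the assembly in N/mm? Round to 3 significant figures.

k_A = Gd⁴/(8D³N_a) = (80.9×10³)(3.6⁴)/(8·18.0³·7) = 41.606 N/mm
k_B = Gd⁴/(8D³N_a) = (67.7×10³)(5.9⁴)/(8·53.0³·10) = 6.8878 N/mm
Series: 1/k_eq = 1/41.606 + 1/6.8878 = 0.16922; k_eq = 5.9095 N/mm

5.91 N/mm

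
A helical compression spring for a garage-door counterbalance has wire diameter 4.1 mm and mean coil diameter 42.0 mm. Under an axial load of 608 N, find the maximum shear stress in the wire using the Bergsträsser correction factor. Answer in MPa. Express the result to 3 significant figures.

1070 MPa

Spring index C = D/d = 42.0/4.1 = 10.2439
K_B = (4C+2)/(4C−3) = 42.976/37.976 = 1.1317
τ₀ = 8FD/(πd³) = 8·608·42.0/(π·4.1³) = 204288/216.52 = 943.5 MPa
τ_max = K·τ₀ = 1.1317 × 943.5 = 1067.7 MPa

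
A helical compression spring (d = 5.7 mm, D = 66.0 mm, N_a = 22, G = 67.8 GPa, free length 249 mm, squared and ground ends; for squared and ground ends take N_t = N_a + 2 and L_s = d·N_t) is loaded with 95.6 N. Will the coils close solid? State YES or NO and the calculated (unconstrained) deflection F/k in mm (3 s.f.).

NO, δ = 67.6 mm

k = Gd⁴/(8D³N_a) = (67.8×10³)(5.7⁴)/(8·66.0³·22) = 1.4144 N/mm
N_t = 24; L_s = 5.7·24 = 136.8 mm; δ_solid = L₀ − L_s = 249 − 136.8 = 112.2 mm
δ = F/k = 95.6/1.4144 = 67.589 mm
δ < δ_solid → spring does not go solid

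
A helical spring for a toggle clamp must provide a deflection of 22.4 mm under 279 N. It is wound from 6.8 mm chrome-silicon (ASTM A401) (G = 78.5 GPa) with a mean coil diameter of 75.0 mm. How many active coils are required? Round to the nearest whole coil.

Required rate k = F/δ = 279/22.4 = 12.455 N/mm
N_a = Gd⁴/(8D³k) = (78.5×10³ × 6.8⁴)/(8 × 75.0³ × 12.455)
    = 1.67844e+08 / 4.20368e+07 = 3.993 → 4 coils

4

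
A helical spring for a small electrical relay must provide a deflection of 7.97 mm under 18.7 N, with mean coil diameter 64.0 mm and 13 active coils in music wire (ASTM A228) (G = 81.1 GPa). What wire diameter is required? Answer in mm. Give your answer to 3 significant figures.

Required rate k = F/δ = 18.7/7.97 = 2.3463 N/mm
d = (8D³N_a·k / G)^(1/4) = (8·64.0³·13·2.3463 / (81.1×10³))^0.25
  = (788.74)^0.25 = 5.2995 mm

5.30 mm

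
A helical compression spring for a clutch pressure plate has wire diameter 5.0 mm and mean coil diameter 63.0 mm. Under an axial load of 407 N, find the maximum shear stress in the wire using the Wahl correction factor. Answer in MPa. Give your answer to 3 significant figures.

Spring index C = D/d = 63.0/5.0 = 12.6000
K_W = (4C−1)/(4C−4) + 0.615/C = 49.400/46.400 + 0.0488 = 1.1135
τ₀ = 8FD/(πd³) = 8·407·63.0/(π·5.0³) = 205128/392.7 = 522.35 MPa
τ_max = K·τ₀ = 1.1135 × 522.35 = 581.62 MPa

582 MPa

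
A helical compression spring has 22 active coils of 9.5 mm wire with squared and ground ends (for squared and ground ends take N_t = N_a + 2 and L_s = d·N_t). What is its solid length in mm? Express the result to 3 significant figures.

228 mm

squared and ground ends: N_t = N_a + 2 = 22 + 2 = 24
L_s = d·N_t = 9.5 × 24 = 228 mm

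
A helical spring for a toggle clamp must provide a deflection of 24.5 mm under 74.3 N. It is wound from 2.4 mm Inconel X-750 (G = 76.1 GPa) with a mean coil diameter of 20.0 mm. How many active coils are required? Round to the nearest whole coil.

13

Required rate k = F/δ = 74.3/24.5 = 3.0327 N/mm
N_a = Gd⁴/(8D³k) = (76.1×10³ × 2.4⁴)/(8 × 20.0³ × 3.0327)
    = 2.52482e+06 / 194090 = 13.01 → 13 coils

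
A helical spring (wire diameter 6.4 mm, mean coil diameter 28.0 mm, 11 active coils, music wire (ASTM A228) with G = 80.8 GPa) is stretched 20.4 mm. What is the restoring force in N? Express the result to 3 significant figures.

k = Gd⁴/(8D³N_a) = (80.8×10³)(6.4⁴)/(8·28.0³·11) = 70.174 N/mm
F = k·δ = 70.174 × 20.4 = 1431.5 N

1430 N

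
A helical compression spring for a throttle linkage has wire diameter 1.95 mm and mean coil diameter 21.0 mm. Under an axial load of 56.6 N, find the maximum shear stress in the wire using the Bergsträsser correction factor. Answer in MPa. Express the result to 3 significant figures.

459 MPa

Spring index C = D/d = 21.0/1.95 = 10.7692
K_B = (4C+2)/(4C−3) = 45.077/40.077 = 1.1248
τ₀ = 8FD/(πd³) = 8·56.6·21.0/(π·1.95³) = 9508.8/23.295 = 408.2 MPa
τ_max = K·τ₀ = 1.1248 × 408.2 = 459.13 MPa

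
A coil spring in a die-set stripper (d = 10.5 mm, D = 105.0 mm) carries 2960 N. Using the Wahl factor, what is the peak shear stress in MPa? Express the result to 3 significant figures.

783 MPa

Spring index C = D/d = 105.0/10.5 = 10.0000
K_W = (4C−1)/(4C−4) + 0.615/C = 39.000/36.000 + 0.0615 = 1.1448
τ₀ = 8FD/(πd³) = 8·2960·105.0/(π·10.5³) = 2.4864e+06/3636.8 = 683.68 MPa
τ_max = K·τ₀ = 1.1448 × 683.68 = 782.7 MPa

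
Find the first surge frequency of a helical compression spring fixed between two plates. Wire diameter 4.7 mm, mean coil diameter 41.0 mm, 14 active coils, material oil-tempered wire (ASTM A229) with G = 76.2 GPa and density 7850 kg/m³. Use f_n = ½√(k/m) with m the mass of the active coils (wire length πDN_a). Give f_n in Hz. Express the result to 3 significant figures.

k = Gd⁴/(8D³N_a) = (76.2×10³)(4.7⁴)/(8·41.0³·14) = 4.817 N/mm = 4817 N/m
Wire length L = πDN_a = π·41.0·14 = 1803.3 mm
m = ρ·(πd²/4)·L = 7850 × 17.349×10⁻⁶ m² × 1.8033 m = 0.24559 kg
f_n = ½√(k/m) = 0.5·√(4817/0.24559) = 0.5·√(19614) = 70.024 Hz

70.0 Hz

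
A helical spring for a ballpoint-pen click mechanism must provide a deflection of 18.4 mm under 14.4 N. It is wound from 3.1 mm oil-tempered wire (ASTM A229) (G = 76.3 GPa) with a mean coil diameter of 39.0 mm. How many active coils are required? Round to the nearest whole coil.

Required rate k = F/δ = 14.4/18.4 = 0.78261 N/mm
N_a = Gd⁴/(8D³k) = (76.3×10³ × 3.1⁴)/(8 × 39.0³ × 0.78261)
    = 7.04647e+06 / 371389 = 18.97 → 19 coils

19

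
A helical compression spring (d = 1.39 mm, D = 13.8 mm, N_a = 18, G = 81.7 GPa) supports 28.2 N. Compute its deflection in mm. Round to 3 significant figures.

35.0 mm

k = Gd⁴/(8D³N_a) = (81.7×10³)(1.39⁴)/(8·13.8³·18) = 0.8059 N/mm
δ = F/k = 28.2 / 0.8059 = 34.992 mm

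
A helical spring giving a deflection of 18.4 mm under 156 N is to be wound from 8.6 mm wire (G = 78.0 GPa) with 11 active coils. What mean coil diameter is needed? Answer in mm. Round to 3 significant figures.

Required rate k = F/δ = 156/18.4 = 8.4783 N/mm
D = (Gd⁴/(8N_a·k))^(1/3) = (78.0×10³·8.6⁴/(8·11·8.4783))^(1/3)
  = (571872)^(1/3) = 83.0041 mm

83.0 mm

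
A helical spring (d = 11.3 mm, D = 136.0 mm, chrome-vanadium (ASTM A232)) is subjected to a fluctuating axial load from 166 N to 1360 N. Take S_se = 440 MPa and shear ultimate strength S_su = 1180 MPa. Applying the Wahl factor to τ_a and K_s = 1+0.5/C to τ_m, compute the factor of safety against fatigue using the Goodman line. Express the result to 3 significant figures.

C = D/d = 136.0/11.3 = 12.0354; K_W = (4C−1)/(4C−4)+0.615/C = 1.1191; K_s = 1+0.5/C = 1.0415
F_a = (F_max−F_min)/2 = 597 N; F_m = (F_max+F_min)/2 = 763 N
τ_a = K_W·8F_aD/(πd³) = 1.1191 × 143.29 = 160.35 MPa
τ_m = K_s·8F_mD/(πd³) = 1.0415 × 183.13 = 190.74 MPa
Goodman: 1/n_f = τ_a/S_se + τ_m/S_su = 160.35/440 + 190.74/1180 = 0.36443 + 0.16165 = 0.52608
n_f = 1/0.52608 = 1.901

1.90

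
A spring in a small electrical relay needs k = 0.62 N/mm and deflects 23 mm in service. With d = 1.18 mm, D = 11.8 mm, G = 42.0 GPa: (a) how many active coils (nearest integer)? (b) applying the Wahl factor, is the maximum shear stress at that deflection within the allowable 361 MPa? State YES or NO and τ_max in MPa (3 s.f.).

N_a = Gd⁴/(8D³k) = (42.0×10³)(1.18⁴)/(8·11.8³·0.62) = 9.992 → N_a = 10
Actual rate k = Gd⁴/(8D³·10) = 0.6195 N/mm
Working load F = kδ = 0.6195·23 = 14.248 N
C = 11.8/1.18 = 10.0000; K_W = (4C−1)/(4C−4)+0.615/C = 1.1448
τ_max = K_W·8FD/(πd³) = 1.1448·260.58 = 298.32 MPa
τ_max ≤ 361 MPa → acceptable

(a) 10 coils; (b) YES, τ_max = 298 MPa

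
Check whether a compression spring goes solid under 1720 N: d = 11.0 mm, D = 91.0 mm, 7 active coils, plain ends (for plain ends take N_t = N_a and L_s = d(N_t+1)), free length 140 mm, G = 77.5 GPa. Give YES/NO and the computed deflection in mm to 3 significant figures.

k = Gd⁴/(8D³N_a) = (77.5×10³)(11.0⁴)/(8·91.0³·7) = 26.888 N/mm
N_t = 7; L_s = 11.0·8 = 88 mm; δ_solid = L₀ − L_s = 140 − 88 = 52 mm
δ = F/k = 1720/26.888 = 63.969 mm
δ ≥ δ_solid → spring goes solid

YES, δ = 64.0 mm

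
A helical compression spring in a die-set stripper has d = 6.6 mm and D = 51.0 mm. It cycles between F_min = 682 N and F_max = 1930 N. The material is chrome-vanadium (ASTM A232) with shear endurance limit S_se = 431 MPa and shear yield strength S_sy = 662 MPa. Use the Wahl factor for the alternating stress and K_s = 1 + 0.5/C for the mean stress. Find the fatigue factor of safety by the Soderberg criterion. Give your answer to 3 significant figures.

0.579

C = D/d = 51.0/6.6 = 7.7273; K_W = (4C−1)/(4C−4)+0.615/C = 1.1911; K_s = 1+0.5/C = 1.0647
F_a = (F_max−F_min)/2 = 624 N; F_m = (F_max+F_min)/2 = 1306 N
τ_a = K_W·8F_aD/(πd³) = 1.1911 × 281.88 = 335.74 MPa
τ_m = K_s·8F_mD/(πd³) = 1.0647 × 589.96 = 628.13 MPa
Soderberg: 1/n_f = τ_a/S_se + τ_m/S_sy = 335.74/431 + 628.13/662 = 0.77898 + 0.94884 = 1.7278
n_f = 1/1.7278 = 0.5788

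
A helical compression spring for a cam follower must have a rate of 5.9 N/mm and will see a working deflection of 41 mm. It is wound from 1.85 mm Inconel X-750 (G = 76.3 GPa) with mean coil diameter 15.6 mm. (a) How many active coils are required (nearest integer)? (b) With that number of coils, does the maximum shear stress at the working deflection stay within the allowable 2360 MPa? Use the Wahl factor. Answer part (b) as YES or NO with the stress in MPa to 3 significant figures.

N_a = Gd⁴/(8D³k) = (76.3×10³)(1.85⁴)/(8·15.6³·5.9) = 4.988 → N_a = 5
Actual rate k = Gd⁴/(8D³·5) = 5.8854 N/mm
Working load F = kδ = 5.8854·41 = 241.3 N
C = 15.6/1.85 = 8.4324; K_W = (4C−1)/(4C−4)+0.615/C = 1.1738
τ_max = K_W·8FD/(πd³) = 1.1738·1513.9 = 1777.1 MPa
τ_max ≤ 2360 MPa → acceptable

(a) 5 coils; (b) YES, τ_max = 1780 MPa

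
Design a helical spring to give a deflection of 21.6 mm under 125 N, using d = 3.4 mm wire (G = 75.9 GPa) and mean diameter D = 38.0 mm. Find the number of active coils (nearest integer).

Required rate k = F/δ = 125/21.6 = 5.787 N/mm
N_a = Gd⁴/(8D³k) = (75.9×10³ × 3.4⁴)/(8 × 38.0³ × 5.787)
    = 1.01428e+07 / 2.54037e+06 = 3.993 → 4 coils

4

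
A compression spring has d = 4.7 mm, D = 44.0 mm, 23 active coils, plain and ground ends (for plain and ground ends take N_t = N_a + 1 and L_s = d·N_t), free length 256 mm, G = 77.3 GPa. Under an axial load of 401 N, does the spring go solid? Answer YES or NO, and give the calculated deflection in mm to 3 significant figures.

k = Gd⁴/(8D³N_a) = (77.3×10³)(4.7⁴)/(8·44.0³·23) = 2.4066 N/mm
N_t = 24; L_s = 4.7·24 = 112.8 mm; δ_solid = L₀ − L_s = 256 − 112.8 = 143.2 mm
δ = F/k = 401/2.4066 = 166.63 mm
δ ≥ δ_solid → spring goes solid

YES, δ = 167 mm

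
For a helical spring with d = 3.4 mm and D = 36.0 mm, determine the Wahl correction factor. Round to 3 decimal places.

C = D/d = 36.0/3.4 = 10.5882
K_W = (4C−1)/(4C−4) + 0.615/C = 41.353/38.353 + 0.0581 = 1.1363

1.136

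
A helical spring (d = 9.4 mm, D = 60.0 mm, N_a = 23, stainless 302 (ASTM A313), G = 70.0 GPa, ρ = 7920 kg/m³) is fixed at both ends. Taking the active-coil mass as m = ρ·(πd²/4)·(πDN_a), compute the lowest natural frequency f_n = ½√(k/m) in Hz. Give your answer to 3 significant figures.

38.0 Hz

k = Gd⁴/(8D³N_a) = (70.0×10³)(9.4⁴)/(8·60.0³·23) = 13.751 N/mm = 13751 N/m
Wire length L = πDN_a = π·60.0·23 = 4335.4 mm
m = ρ·(πd²/4)·L = 7920 × 69.398×10⁻⁶ m² × 4.3354 m = 2.3829 kg
f_n = ½√(k/m) = 0.5·√(13751/2.3829) = 0.5·√(5770.8) = 37.983 Hz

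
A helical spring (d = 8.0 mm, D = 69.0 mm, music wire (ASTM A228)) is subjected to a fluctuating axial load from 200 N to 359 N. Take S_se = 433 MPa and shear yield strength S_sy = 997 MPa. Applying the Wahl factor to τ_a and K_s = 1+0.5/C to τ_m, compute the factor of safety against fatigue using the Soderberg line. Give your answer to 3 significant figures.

C = D/d = 69.0/8.0 = 8.6250; K_W = (4C−1)/(4C−4)+0.615/C = 1.1697; K_s = 1+0.5/C = 1.0580
F_a = (F_max−F_min)/2 = 79.5 N; F_m = (F_max+F_min)/2 = 279.5 N
τ_a = K_W·8F_aD/(πd³) = 1.1697 × 27.283 = 31.912 MPa
τ_m = K_s·8F_mD/(πd³) = 1.0580 × 95.918 = 101.48 MPa
Soderberg: 1/n_f = τ_a/S_se + τ_m/S_sy = 31.912/433 + 101.48/997 = 0.07370 + 0.10178 = 0.17548
n_f = 1/0.17548 = 5.699

5.70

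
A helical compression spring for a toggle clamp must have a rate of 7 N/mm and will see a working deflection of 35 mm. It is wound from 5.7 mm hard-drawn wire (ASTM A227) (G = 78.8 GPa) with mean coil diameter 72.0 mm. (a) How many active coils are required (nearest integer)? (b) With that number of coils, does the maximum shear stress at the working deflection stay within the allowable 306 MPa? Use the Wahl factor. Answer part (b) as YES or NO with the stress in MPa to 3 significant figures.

(a) 4 coils; (b) YES, τ_max = 269 MPa

N_a = Gd⁴/(8D³k) = (78.8×10³)(5.7⁴)/(8·72.0³·7) = 3.98 → N_a = 4
Actual rate k = Gd⁴/(8D³·4) = 6.9643 N/mm
Working load F = kδ = 6.9643·35 = 243.75 N
C = 72.0/5.7 = 12.6316; K_W = (4C−1)/(4C−4)+0.615/C = 1.1132
τ_max = K_W·8FD/(πd³) = 1.1132·241.32 = 268.63 MPa
τ_max ≤ 306 MPa → acceptable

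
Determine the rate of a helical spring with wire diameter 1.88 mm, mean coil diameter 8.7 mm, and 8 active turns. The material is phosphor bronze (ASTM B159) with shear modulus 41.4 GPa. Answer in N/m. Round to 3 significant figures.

k = Gd⁴/(8D³N_a) = (41.4×10³ × 1.88⁴) / (8 × 8.7³ × 8)
  = 517168 / 42144.2 = 12.271 N/mm = 12271 N/m

12300 N/m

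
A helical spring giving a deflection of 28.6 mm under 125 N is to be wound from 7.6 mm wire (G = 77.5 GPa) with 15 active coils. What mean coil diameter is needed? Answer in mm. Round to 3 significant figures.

Required rate k = F/δ = 125/28.6 = 4.3706 N/mm
D = (Gd⁴/(8N_a·k))^(1/3) = (77.5×10³·7.6⁴/(8·15·4.3706))^(1/3)
  = (492982)^(1/3) = 78.9969 mm

79.0 mm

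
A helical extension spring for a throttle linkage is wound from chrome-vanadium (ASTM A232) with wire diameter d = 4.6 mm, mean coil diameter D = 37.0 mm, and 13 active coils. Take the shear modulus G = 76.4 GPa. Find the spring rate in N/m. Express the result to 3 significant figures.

k = Gd⁴/(8D³N_a) = (76.4×10³ × 4.6⁴) / (8 × 37.0³ × 13)
  = 3.42078e+07 / 5.26791e+06 = 6.4936 N/mm = 6493.6 N/m

6490 N/m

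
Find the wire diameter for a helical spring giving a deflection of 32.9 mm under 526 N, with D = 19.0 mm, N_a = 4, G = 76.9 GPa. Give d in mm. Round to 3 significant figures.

2.60 mm

Required rate k = F/δ = 526/32.9 = 15.988 N/mm
d = (8D³N_a·k / G)^(1/4) = (8·19.0³·4·15.988 / (76.9×10³))^0.25
  = (45.633)^0.25 = 2.5991 mm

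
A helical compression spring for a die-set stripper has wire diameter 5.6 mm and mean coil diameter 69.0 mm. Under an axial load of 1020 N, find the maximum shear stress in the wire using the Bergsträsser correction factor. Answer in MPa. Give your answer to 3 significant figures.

Spring index C = D/d = 69.0/5.6 = 12.3214
K_B = (4C+2)/(4C−3) = 51.286/46.286 = 1.1080
τ₀ = 8FD/(πd³) = 8·1020·69.0/(π·5.6³) = 563040/551.71 = 1020.5 MPa
τ_max = K·τ₀ = 1.1080 × 1020.5 = 1130.8 MPa

1130 MPa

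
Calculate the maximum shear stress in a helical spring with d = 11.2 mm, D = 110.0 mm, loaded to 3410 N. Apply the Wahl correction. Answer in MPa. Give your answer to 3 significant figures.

780 MPa

Spring index C = D/d = 110.0/11.2 = 9.8214
K_W = (4C−1)/(4C−4) + 0.615/C = 38.286/35.286 + 0.0626 = 1.1476
τ₀ = 8FD/(πd³) = 8·3410·110.0/(π·11.2³) = 3.0008e+06/4413.7 = 679.88 MPa
τ_max = K·τ₀ = 1.1476 × 679.88 = 780.26 MPa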